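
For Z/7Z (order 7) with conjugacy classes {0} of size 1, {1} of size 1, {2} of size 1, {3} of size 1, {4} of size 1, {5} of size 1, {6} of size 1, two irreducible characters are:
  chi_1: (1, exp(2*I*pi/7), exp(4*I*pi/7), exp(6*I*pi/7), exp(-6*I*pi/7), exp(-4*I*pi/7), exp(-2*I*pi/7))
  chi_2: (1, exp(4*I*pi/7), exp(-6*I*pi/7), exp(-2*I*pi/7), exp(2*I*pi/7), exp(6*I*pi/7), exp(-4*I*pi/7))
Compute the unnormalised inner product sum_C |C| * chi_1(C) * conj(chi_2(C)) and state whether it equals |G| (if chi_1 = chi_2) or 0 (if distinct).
Sum = 0; so <chi_1, chi_2> = 0 (distinct irreducibles are orthogonal).

Proof sketch: Compute term by term over conjugacy classes (|C| * chi_1(C) * conj(chi_2(C))):
  1*(1)*conj(1) + 1*(exp(2*I*pi/7))*conj(exp(4*I*pi/7)) + 1*(exp(4*I*pi/7))*conj(exp(-6*I*pi/7)) + 1*(exp(6*I*pi/7))*conj(exp(-2*I*pi/7)) + 1*(exp(-6*I*pi/7))*conj(exp(2*I*pi/7)) + 1*(exp(-4*I*pi/7))*conj(exp(6*I*pi/7)) + 1*(exp(-2*I*pi/7))*conj(exp(-4*I*pi/7))
  = (1) + (exp(-2*I*pi/7)) + (exp(-4*I*pi/7)) + (exp(-6*I*pi/7)) + (exp(6*I*pi/7)) + (exp(4*I*pi/7)) + (exp(2*I*pi/7))
  = 0.
(Exp terms are combined using exp(i*s)*conj(exp(i*t)) = exp(i*(s-t)), and sums of them are collapsed using the identity that for every m > 1 the m distinct m-th roots of unity sum to 0, e.g. 1 + exp(2*I*pi/3) + exp(-2*I*pi/3) = 0.)
Dividing by |G| = 7 gives 0/7 = 0, matching the row-orthogonality relation <chi_1, chi_2> = [chi_1 = chi_2].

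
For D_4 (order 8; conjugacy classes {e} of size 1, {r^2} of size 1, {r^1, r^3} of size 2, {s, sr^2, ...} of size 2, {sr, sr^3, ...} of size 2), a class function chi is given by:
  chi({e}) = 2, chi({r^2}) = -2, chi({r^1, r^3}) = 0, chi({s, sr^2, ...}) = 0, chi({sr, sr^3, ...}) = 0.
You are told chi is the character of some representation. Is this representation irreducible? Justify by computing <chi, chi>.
Irreducible: <chi, chi> = 1.

Explanation: <chi, chi> = (1/|G|) sum_C |C| * |chi(C)|^2 = (1/8)[1*|2|^2 + 1*|-2|^2 + 2*|0|^2 + 2*|0|^2 + 2*|0|^2]
  = (1/8)[(4) + (4) + (0) + (0) + (0)] = 8/8 = 1.
A character is irreducible iff <chi, chi> = 1, so this representation is irreducible.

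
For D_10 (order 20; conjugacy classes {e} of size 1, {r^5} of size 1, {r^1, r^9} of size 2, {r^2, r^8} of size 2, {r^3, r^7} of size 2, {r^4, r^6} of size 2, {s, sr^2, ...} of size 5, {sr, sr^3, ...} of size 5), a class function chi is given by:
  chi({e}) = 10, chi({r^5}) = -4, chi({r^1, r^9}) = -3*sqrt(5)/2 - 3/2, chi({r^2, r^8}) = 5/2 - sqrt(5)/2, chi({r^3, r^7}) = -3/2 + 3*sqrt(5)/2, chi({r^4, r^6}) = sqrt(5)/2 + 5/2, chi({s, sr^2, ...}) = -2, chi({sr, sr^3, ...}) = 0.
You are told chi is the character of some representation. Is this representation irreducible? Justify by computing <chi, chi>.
Not irreducible (reducible): <chi, chi> = 11 > 1.

Working: <chi, chi> = (1/|G|) sum_C |C| * |chi(C)|^2 = (1/20)[1*|10|^2 + 1*|-4|^2 + 2*|-3*sqrt(5)/2 - 3/2|^2 + 2*|5/2 - sqrt(5)/2|^2 + 2*|-3/2 + 3*sqrt(5)/2|^2 + 2*|sqrt(5)/2 + 5/2|^2 + 5*|-2|^2 + 5*|0|^2]
  = (1/20)[(100) + (16) + (9*sqrt(5) + 27) + (15 - 5*sqrt(5)) + (27 - 9*sqrt(5)) + (5*sqrt(5) + 15) + (20) + (0)] = 220/20 = 11.
A character is irreducible iff <chi, chi> = 1, so this representation is reducible.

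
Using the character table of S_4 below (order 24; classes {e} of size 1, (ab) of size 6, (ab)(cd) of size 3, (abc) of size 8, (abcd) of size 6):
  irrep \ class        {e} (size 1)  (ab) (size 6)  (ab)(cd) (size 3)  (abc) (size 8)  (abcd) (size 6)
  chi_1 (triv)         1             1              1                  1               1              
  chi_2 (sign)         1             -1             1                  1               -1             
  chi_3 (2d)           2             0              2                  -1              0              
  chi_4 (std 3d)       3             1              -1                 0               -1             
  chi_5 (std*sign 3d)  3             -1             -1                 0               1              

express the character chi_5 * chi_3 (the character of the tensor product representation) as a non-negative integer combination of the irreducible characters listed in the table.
chi_5 tensor chi_3 = chi_4 + chi_5 (all other irreducibles have multiplicity 0).

Explanation: The character of a tensor product is the pointwise product (chi_5 * chi_3)(C) = chi_5(C) * chi_3(C):
  {e}: (3)*(2), (ab): (-1)*(0), (ab)(cd): (-1)*(2), (abc): (0)*(-1), (abcd): (1)*(0)
so (chi_5 * chi_3) takes values
  {e} -> 6, (ab) -> 0, (ab)(cd) -> -2, (abc) -> 0, (abcd) -> 0.
Now take the inner product of this character with each irreducible chi from the table, <chi_5*chi_3, chi> = (1/24) sum_C |C| (chi_5*chi_3)(C) conj(chi(C)):
  <chi_5*chi_3, chi_1> = (1/24)[1*(6)*conj(1) + 6*(0)*conj(1) + 3*(-2)*conj(1) + 8*(0)*conj(1) + 6*(0)*conj(1)]
      = (1/24)[(6) + (0) + (-6) + (0) + (0)] = 0/24 = 0
  <chi_5*chi_3, chi_2> = (1/24)[1*(6)*conj(1) + 6*(0)*conj(-1) + 3*(-2)*conj(1) + 8*(0)*conj(1) + 6*(0)*conj(-1)]
      = (1/24)[(6) + (0) + (-6) + (0) + (0)] = 0/24 = 0
  <chi_5*chi_3, chi_3> = (1/24)[1*(6)*conj(2) + 6*(0)*conj(0) + 3*(-2)*conj(2) + 8*(0)*conj(-1) + 6*(0)*conj(0)]
      = (1/24)[(12) + (0) + (-12) + (0) + (0)] = 0/24 = 0
  <chi_5*chi_3, chi_4> = (1/24)[1*(6)*conj(3) + 6*(0)*conj(1) + 3*(-2)*conj(-1) + 8*(0)*conj(0) + 6*(0)*conj(-1)]
      = (1/24)[(18) + (0) + (6) + (0) + (0)] = 24/24 = 1
  <chi_5*chi_3, chi_5> = (1/24)[1*(6)*conj(3) + 6*(0)*conj(-1) + 3*(-2)*conj(-1) + 8*(0)*conj(0) + 6*(0)*conj(1)]
      = (1/24)[(18) + (0) + (6) + (0) + (0)] = 24/24 = 1
Hence the multiplicities are chi_4: 1, chi_5: 1. Dimension check: dim(chi_5)*dim(chi_3) = 3*2 = 6 and sum (mult * dim) = 1*3 + 1*3 = 6.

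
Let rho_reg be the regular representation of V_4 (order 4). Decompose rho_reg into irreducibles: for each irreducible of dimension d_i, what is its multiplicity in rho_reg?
Each irreducible V_i of dimension d_i appears with multiplicity d_i, i.e. rho_reg = (direct sum over all irreducibles V_i) d_i V_i. The irreducible dimensions for V_4 are 1, 1, 1, 1: 4 irreducibles of dimension 1, each with multiplicity 1. Total dimension 4*1*1 = 4 = |G|.

Details: General theorem: in the regular representation of a finite group G, each irreducible appears with multiplicity equal to its dimension. Check: dim(rho_reg) = sum d_i^2 = 1 + 1 + 1 + 1 = 4 = |G|.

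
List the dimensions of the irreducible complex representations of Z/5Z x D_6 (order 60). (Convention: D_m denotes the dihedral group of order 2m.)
Dimensions: 1, 1, 1, 1, 1, 1, 1, 1, 1, 1, 1, 1, 1, 1, 1, 1, 1, 1, 1, 1, 2, 2, 2, 2, 2, 2, 2, 2, 2, 2

Details: There are 30 irreducibles (= number of conjugacy classes). Their dimensions d_i satisfy sum d_i^2 = |G| = 60: 1 + 1 + 1 + 1 + 1 + 1 + 1 + 1 + 1 + 1 + 1 + 1 + 1 + 1 + 1 + 1 + 1 + 1 + 1 + 1 + 4 + 4 + 4 + 4 + 4 + 4 + 4 + 4 + 4 + 4 = 60. (For the product with Z/5Z: each of the 5 1-dim characters of Z/5Z tensors with each irrep of D_6, giving 5 copies of each D_6-dimension.)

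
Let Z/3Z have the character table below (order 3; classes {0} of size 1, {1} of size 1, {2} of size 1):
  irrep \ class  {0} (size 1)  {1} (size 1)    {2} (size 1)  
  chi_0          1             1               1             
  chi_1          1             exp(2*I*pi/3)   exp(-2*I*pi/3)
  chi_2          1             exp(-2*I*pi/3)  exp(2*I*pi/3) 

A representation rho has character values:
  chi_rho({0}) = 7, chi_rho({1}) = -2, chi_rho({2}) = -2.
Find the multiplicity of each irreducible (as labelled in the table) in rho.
Multiplicities: chi_0: 1, chi_1: 3, chi_2: 3.

Working: Use <chi_rho, chi> = (1/|G|) sum_C |C| * chi_rho(C) * conj(chi(C)) with |G| = 3 for each irreducible chi in the table:
  <chi_rho, chi_0> = (1/3)[1*(7)*conj(1) + 1*(-2)*conj(1) + 1*(-2)*conj(1)]
      = (1/3)[(7) + (-2) + (-2)] = 3/3 = 1
  <chi_rho, chi_1> = (1/3)[1*(7)*conj(1) + 1*(-2)*conj(exp(2*I*pi/3)) + 1*(-2)*conj(exp(-2*I*pi/3))]
      = (1/3)[(7) + (3 + exp(-2*I*pi/3) + 3*exp(2*I*pi/3)) + (3 + 3*exp(-2*I*pi/3) + exp(2*I*pi/3))] = 9/3 = 3
  <chi_rho, chi_2> = (1/3)[1*(7)*conj(1) + 1*(-2)*conj(exp(-2*I*pi/3)) + 1*(-2)*conj(exp(2*I*pi/3))]
      = (1/3)[(7) + (3 + 3*exp(-2*I*pi/3) + exp(2*I*pi/3)) + (3 + exp(-2*I*pi/3) + 3*exp(2*I*pi/3))] = 9/3 = 3
(Exp terms are combined using exp(i*s)*conj(exp(i*t)) = exp(i*(s-t)), and sums of them are collapsed using the identity that for every m > 1 the m distinct m-th roots of unity sum to 0, e.g. 1 + exp(2*I*pi/3) + exp(-2*I*pi/3) = 0.)
Dimension check: dim(rho) = sum (mult * dim) = 1*1 + 3*1 + 3*1 = 7 = chi_rho(e) = 7.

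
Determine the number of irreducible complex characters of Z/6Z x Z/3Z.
18

Reasoning: The number of irreducible complex representations of a finite group equals its number of conjugacy classes. Z/6Z x Z/3Z is abelian of order 18, so every element is its own conjugacy class: 18 classes, so Z/6Z x Z/3Z (order 18) has exactly 18 irreducible complex representations.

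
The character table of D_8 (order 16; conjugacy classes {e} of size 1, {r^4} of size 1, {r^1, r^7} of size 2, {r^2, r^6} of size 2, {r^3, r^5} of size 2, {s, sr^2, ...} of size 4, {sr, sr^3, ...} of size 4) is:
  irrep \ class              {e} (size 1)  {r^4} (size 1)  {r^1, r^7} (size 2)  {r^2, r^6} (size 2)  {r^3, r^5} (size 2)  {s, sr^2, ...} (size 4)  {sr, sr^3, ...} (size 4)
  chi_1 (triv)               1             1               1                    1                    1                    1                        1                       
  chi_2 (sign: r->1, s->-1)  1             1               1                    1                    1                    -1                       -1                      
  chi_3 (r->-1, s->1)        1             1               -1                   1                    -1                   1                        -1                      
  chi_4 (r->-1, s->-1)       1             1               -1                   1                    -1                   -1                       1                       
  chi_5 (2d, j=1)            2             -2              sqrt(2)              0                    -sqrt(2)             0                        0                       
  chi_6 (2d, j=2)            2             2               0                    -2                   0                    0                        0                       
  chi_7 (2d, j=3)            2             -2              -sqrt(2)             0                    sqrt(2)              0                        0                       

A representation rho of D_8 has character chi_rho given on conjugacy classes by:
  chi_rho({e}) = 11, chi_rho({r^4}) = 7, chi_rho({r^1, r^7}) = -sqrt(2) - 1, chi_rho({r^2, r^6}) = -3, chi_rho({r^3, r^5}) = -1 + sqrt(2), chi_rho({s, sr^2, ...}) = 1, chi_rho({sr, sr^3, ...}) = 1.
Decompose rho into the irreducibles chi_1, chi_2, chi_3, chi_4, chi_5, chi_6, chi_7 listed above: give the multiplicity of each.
Multiplicities: chi_1: 1, chi_2: 0, chi_3: 1, chi_4: 1, chi_5: 0, chi_6: 3, chi_7: 1.

Explanation: Use <chi_rho, chi> = (1/|G|) sum_C |C| * chi_rho(C) * conj(chi(C)) with |G| = 16 for each irreducible chi in the table:
  <chi_rho, chi_1> = (1/16)[1*(11)*conj(1) + 1*(7)*conj(1) + 2*(-sqrt(2) - 1)*conj(1) + 2*(-3)*conj(1) + 2*(-1 + sqrt(2))*conj(1) + 4*(1)*conj(1) + 4*(1)*conj(1)]
      = (1/16)[(11) + (7) + (-2*sqrt(2) - 2) + (-6) + (-2 + 2*sqrt(2)) + (4) + (4)] = 16/16 = 1
  <chi_rho, chi_2> = (1/16)[1*(11)*conj(1) + 1*(7)*conj(1) + 2*(-sqrt(2) - 1)*conj(1) + 2*(-3)*conj(1) + 2*(-1 + sqrt(2))*conj(1) + 4*(1)*conj(-1) + 4*(1)*conj(-1)]
      = (1/16)[(11) + (7) + (-2*sqrt(2) - 2) + (-6) + (-2 + 2*sqrt(2)) + (-4) + (-4)] = 0/16 = 0
  <chi_rho, chi_3> = (1/16)[1*(11)*conj(1) + 1*(7)*conj(1) + 2*(-sqrt(2) - 1)*conj(-1) + 2*(-3)*conj(1) + 2*(-1 + sqrt(2))*conj(-1) + 4*(1)*conj(1) + 4*(1)*conj(-1)]
      = (1/16)[(11) + (7) + (2 + 2*sqrt(2)) + (-6) + (2 - 2*sqrt(2)) + (4) + (-4)] = 16/16 = 1
  <chi_rho, chi_4> = (1/16)[1*(11)*conj(1) + 1*(7)*conj(1) + 2*(-sqrt(2) - 1)*conj(-1) + 2*(-3)*conj(1) + 2*(-1 + sqrt(2))*conj(-1) + 4*(1)*conj(-1) + 4*(1)*conj(1)]
      = (1/16)[(11) + (7) + (2 + 2*sqrt(2)) + (-6) + (2 - 2*sqrt(2)) + (-4) + (4)] = 16/16 = 1
  <chi_rho, chi_5> = (1/16)[1*(11)*conj(2) + 1*(7)*conj(-2) + 2*(-sqrt(2) - 1)*conj(sqrt(2)) + 2*(-3)*conj(0) + 2*(-1 + sqrt(2))*conj(-sqrt(2)) + 4*(1)*conj(0) + 4*(1)*conj(0)]
      = (1/16)[(22) + (-14) + (-4 - 2*sqrt(2)) + (0) + (-4 + 2*sqrt(2)) + (0) + (0)] = 0/16 = 0
  <chi_rho, chi_6> = (1/16)[1*(11)*conj(2) + 1*(7)*conj(2) + 2*(-sqrt(2) - 1)*conj(0) + 2*(-3)*conj(-2) + 2*(-1 + sqrt(2))*conj(0) + 4*(1)*conj(0) + 4*(1)*conj(0)]
      = (1/16)[(22) + (14) + (0) + (12) + (0) + (0) + (0)] = 48/16 = 3
  <chi_rho, chi_7> = (1/16)[1*(11)*conj(2) + 1*(7)*conj(-2) + 2*(-sqrt(2) - 1)*conj(-sqrt(2)) + 2*(-3)*conj(0) + 2*(-1 + sqrt(2))*conj(sqrt(2)) + 4*(1)*conj(0) + 4*(1)*conj(0)]
      = (1/16)[(22) + (-14) + (2*sqrt(2) + 4) + (0) + (4 - 2*sqrt(2)) + (0) + (0)] = 16/16 = 1
Dimension check: dim(rho) = sum (mult * dim) = 1*1 + 0*1 + 1*1 + 1*1 + 0*2 + 3*2 + 1*2 = 11 = chi_rho(e) = 11.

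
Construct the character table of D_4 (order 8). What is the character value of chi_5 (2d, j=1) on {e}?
Conjugacy classes: {e} of size 1, {r^2} of size 1, {r^1, r^3} of size 2, {s, sr^2, ...} of size 2, {sr, sr^3, ...} of size 2.
Character table:
  irrep \ class              {e} (size 1)  {r^2} (size 1)  {r^1, r^3} (size 2)  {s, sr^2, ...} (size 2)  {sr, sr^3, ...} (size 2)
  chi_1 (triv)               1             1               1                    1                        1                       
  chi_2 (sign: r->1, s->-1)  1             1               1                    -1                       -1                      
  chi_3 (r->-1, s->1)        1             1               -1                   1                        -1                      
  chi_4 (r->-1, s->-1)       1             1               -1                   -1                       1                       
  chi_5 (2d, j=1)            2             -2              0                    0                        0                       

Spot check: chi_5 (2d, j=1) on {e} = 2.

Working: D_4 has order 2*4 = 8 with 5 conjugacy classes, hence 5 irreducibles. Sum of squared dims 1 + 1 + 1 + 1 + 4 = 8 = |G|. Linear characters come from the abelianisation; the 2-dimensional irreps have character r^k -> 2*cos(2*pi*j*k/4), reflections -> 0.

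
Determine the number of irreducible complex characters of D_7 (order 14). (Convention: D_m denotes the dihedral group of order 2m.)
5

Proof sketch: The number of irreducible complex representations of a finite group equals its number of conjugacy classes. D_7 has 5 conjugacy classes ((n+3)/2 for n odd), so D_7 (order 14) has exactly 5 irreducible complex representations.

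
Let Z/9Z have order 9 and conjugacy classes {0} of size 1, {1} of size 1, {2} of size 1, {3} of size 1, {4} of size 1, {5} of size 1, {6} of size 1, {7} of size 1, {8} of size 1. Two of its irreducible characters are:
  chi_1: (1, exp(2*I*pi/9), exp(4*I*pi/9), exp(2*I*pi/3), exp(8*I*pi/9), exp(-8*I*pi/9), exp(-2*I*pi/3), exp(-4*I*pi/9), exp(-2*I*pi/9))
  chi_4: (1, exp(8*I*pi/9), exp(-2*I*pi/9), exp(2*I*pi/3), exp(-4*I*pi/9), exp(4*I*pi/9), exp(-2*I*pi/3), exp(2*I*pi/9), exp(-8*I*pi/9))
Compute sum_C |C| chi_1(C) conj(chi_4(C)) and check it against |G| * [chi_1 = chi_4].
Sum = 0; so <chi_1, chi_4> = 0 (distinct irreducibles are orthogonal).

Compute term by term over conjugacy classes (|C| * chi_1(C) * conj(chi_4(C))):
  1*(1)*conj(1) + 1*(exp(2*I*pi/9))*conj(exp(8*I*pi/9)) + 1*(exp(4*I*pi/9))*conj(exp(-2*I*pi/9)) + 1*(exp(2*I*pi/3))*conj(exp(2*I*pi/3)) + 1*(exp(8*I*pi/9))*conj(exp(-4*I*pi/9)) + 1*(exp(-8*I*pi/9))*conj(exp(4*I*pi/9)) + 1*(exp(-2*I*pi/3))*conj(exp(-2*I*pi/3)) + 1*(exp(-4*I*pi/9))*conj(exp(2*I*pi/9)) + 1*(exp(-2*I*pi/9))*conj(exp(-8*I*pi/9))
  = (1) + (exp(-2*I*pi/3)) + (exp(2*I*pi/3)) + (1) + (exp(-2*I*pi/3)) + (exp(2*I*pi/3)) + (1) + (exp(-2*I*pi/3)) + (exp(2*I*pi/3))
  = 0.
(Exp terms are combined using exp(i*s)*conj(exp(i*t)) = exp(i*(s-t)), and sums of them are collapsed using the identity that for every m > 1 the m distinct m-th roots of unity sum to 0, e.g. 1 + exp(2*I*pi/3) + exp(-2*I*pi/3) = 0.)
Dividing by |G| = 9 gives 0/9 = 0, matching the row-orthogonality relation <chi_1, chi_4> = [chi_1 = chi_4].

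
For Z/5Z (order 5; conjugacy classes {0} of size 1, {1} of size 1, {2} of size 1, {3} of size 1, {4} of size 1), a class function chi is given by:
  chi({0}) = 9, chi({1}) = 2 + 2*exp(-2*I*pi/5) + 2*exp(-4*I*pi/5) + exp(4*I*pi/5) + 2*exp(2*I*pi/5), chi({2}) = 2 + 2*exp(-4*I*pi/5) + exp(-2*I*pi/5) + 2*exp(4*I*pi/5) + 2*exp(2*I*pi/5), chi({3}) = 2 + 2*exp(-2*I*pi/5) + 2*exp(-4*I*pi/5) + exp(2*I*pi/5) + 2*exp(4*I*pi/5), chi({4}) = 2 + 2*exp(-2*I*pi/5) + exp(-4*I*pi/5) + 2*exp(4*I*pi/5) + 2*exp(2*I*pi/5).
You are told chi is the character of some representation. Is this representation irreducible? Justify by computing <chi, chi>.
Not irreducible (reducible): <chi, chi> = 17 > 1.

Details: <chi, chi> = (1/|G|) sum_C |C| * |chi(C)|^2 = (1/5)[1*|9|^2 + 1*|2 + 2*exp(-2*I*pi/5) + 2*exp(-4*I*pi/5) + exp(4*I*pi/5) + 2*exp(2*I*pi/5)|^2 + 1*|2 + 2*exp(-4*I*pi/5) + exp(-2*I*pi/5) + 2*exp(4*I*pi/5) + 2*exp(2*I*pi/5)|^2 + 1*|2 + 2*exp(-2*I*pi/5) + 2*exp(-4*I*pi/5) + exp(2*I*pi/5) + 2*exp(4*I*pi/5)|^2 + 1*|2 + 2*exp(-2*I*pi/5) + exp(-4*I*pi/5) + 2*exp(4*I*pi/5) + 2*exp(2*I*pi/5)|^2]
  = (1/5)[(81) + (1) + (1) + (1) + (1)] = 85/5 = 17.
(Exp terms are combined using exp(i*s)*conj(exp(i*t)) = exp(i*(s-t)), and sums of them are collapsed using the identity that for every m > 1 the m distinct m-th roots of unity sum to 0, e.g. 1 + exp(2*I*pi/3) + exp(-2*I*pi/3) = 0.)
A character is irreducible iff <chi, chi> = 1, so this representation is reducible.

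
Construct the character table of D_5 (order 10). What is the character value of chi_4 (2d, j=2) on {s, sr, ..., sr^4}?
Conjugacy classes: {e} of size 1, {r^1, r^4} of size 2, {r^2, r^3} of size 2, {s, sr, ..., sr^4} of size 5.
Character table:
  irrep \ class              {e} (size 1)  {r^1, r^4} (size 2)  {r^2, r^3} (size 2)  {s, sr, ..., sr^4} (size 5)
  chi_1 (triv)               1             1                    1                    1                          
  chi_2 (sign: r->1, s->-1)  1             1                    1                    -1                         
  chi_3 (2d, j=1)            2             -1/2 + sqrt(5)/2     -sqrt(5)/2 - 1/2     0                          
  chi_4 (2d, j=2)            2             -sqrt(5)/2 - 1/2     -1/2 + sqrt(5)/2     0                          

Spot check: chi_4 (2d, j=2) on {s, sr, ..., sr^4} = 0.

Working: D_5 has order 2*5 = 10 with 4 conjugacy classes, hence 4 irreducibles. Sum of squared dims 1 + 1 + 4 + 4 = 10 = |G|. Linear characters come from the abelianisation; the 2-dimensional irreps have character r^k -> 2*cos(2*pi*j*k/5), reflections -> 0.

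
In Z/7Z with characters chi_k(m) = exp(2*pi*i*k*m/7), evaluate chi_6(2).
chi_6(2) = zeta_7^12 = exp(-4*I*pi/7)

Derivation: chi_6(2) = zeta_7^(6*2) = zeta_7^12. Since zeta_7^7 = 1, this equals zeta_7^5 = exp(2*pi*i*5/7) = exp(-4*I*pi/7).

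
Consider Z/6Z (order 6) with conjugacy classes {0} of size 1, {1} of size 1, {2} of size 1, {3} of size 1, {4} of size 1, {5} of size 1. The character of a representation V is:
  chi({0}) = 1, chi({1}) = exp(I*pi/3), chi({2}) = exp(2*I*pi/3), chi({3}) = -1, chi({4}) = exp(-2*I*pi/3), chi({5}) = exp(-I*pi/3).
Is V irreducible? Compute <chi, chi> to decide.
Irreducible: <chi, chi> = 1.

Working: <chi, chi> = (1/|G|) sum_C |C| * |chi(C)|^2 = (1/6)[1*|1|^2 + 1*|exp(I*pi/3)|^2 + 1*|exp(2*I*pi/3)|^2 + 1*|-1|^2 + 1*|exp(-2*I*pi/3)|^2 + 1*|exp(-I*pi/3)|^2]
  = (1/6)[(1) + (1) + (1) + (1) + (1) + (1)] = 6/6 = 1.
(Exp terms are combined using exp(i*s)*conj(exp(i*t)) = exp(i*(s-t)), and sums of them are collapsed using the identity that for every m > 1 the m distinct m-th roots of unity sum to 0, e.g. 1 + exp(2*I*pi/3) + exp(-2*I*pi/3) = 0.)
A character is irreducible iff <chi, chi> = 1, so this representation is irreducible.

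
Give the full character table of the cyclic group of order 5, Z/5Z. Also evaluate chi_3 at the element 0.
Character table of Z/5Z (irreps indexed chi_0,...,chi_4 with chi_k(m) = zeta_5^(k*m), zeta_5 = exp(2*pi*i/5)):
  irrep \ class  {0} (size 1)  {1} (size 1)    {2} (size 1)    {3} (size 1)    {4} (size 1)  
  chi_0          1             1               1               1               1             
  chi_1          1             exp(2*I*pi/5)   exp(4*I*pi/5)   exp(-4*I*pi/5)  exp(-2*I*pi/5)
  chi_2          1             exp(4*I*pi/5)   exp(-2*I*pi/5)  exp(2*I*pi/5)   exp(-4*I*pi/5)
  chi_3          1             exp(-4*I*pi/5)  exp(2*I*pi/5)   exp(-2*I*pi/5)  exp(4*I*pi/5) 
  chi_4          1             exp(-2*I*pi/5)  exp(-4*I*pi/5)  exp(4*I*pi/5)   exp(2*I*pi/5) 

Spot check: chi_3(0) = zeta_5^(3*0) = zeta_5^0 = 1.

Derivation: Z/5Z is abelian, so all 5 irreducible complex representations are 1-dimensional. They are given by chi_k(m) = zeta_5^(k*m) for k = 0,...,4. Row orthogonality: sum_m chi_k(m) conj(chi_l(m)) = 5 * [k = l].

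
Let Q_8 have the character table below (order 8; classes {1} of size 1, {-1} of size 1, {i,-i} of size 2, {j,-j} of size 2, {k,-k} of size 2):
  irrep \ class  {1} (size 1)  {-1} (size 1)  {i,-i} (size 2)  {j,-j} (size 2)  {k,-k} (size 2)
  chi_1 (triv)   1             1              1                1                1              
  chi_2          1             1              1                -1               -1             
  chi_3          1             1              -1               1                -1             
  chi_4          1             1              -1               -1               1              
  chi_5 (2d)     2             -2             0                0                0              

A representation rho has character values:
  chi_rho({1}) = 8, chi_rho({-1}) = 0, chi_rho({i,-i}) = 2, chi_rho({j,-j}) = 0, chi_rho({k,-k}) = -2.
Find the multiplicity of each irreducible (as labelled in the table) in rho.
Multiplicities: chi_1: 1, chi_2: 2, chi_3: 1, chi_4: 0, chi_5: 2.

Reasoning: Use <chi_rho, chi> = (1/|G|) sum_C |C| * chi_rho(C) * conj(chi(C)) with |G| = 8 for each irreducible chi in the table:
  <chi_rho, chi_1> = (1/8)[1*(8)*conj(1) + 1*(0)*conj(1) + 2*(2)*conj(1) + 2*(0)*conj(1) + 2*(-2)*conj(1)]
      = (1/8)[(8) + (0) + (4) + (0) + (-4)] = 8/8 = 1
  <chi_rho, chi_2> = (1/8)[1*(8)*conj(1) + 1*(0)*conj(1) + 2*(2)*conj(1) + 2*(0)*conj(-1) + 2*(-2)*conj(-1)]
      = (1/8)[(8) + (0) + (4) + (0) + (4)] = 16/8 = 2
  <chi_rho, chi_3> = (1/8)[1*(8)*conj(1) + 1*(0)*conj(1) + 2*(2)*conj(-1) + 2*(0)*conj(1) + 2*(-2)*conj(-1)]
      = (1/8)[(8) + (0) + (-4) + (0) + (4)] = 8/8 = 1
  <chi_rho, chi_4> = (1/8)[1*(8)*conj(1) + 1*(0)*conj(1) + 2*(2)*conj(-1) + 2*(0)*conj(-1) + 2*(-2)*conj(1)]
      = (1/8)[(8) + (0) + (-4) + (0) + (-4)] = 0/8 = 0
  <chi_rho, chi_5> = (1/8)[1*(8)*conj(2) + 1*(0)*conj(-2) + 2*(2)*conj(0) + 2*(0)*conj(0) + 2*(-2)*conj(0)]
      = (1/8)[(16) + (0) + (0) + (0) + (0)] = 16/8 = 2
Dimension check: dim(rho) = sum (mult * dim) = 1*1 + 2*1 + 1*1 + 0*1 + 2*2 = 8 = chi_rho(e) = 8.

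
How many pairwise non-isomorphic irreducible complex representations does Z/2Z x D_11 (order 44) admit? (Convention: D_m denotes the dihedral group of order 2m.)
14

Explanation: The number of irreducible complex representations of a finite group equals its number of conjugacy classes. For a direct product, #classes(G x H) = #classes(G) * #classes(H). Z/2Z has 2 classes (abelian), D_11 has 7 classes, so 2 * 7 = 14, so Z/2Z x D_11 (order 44) has exactly 14 irreducible complex representations.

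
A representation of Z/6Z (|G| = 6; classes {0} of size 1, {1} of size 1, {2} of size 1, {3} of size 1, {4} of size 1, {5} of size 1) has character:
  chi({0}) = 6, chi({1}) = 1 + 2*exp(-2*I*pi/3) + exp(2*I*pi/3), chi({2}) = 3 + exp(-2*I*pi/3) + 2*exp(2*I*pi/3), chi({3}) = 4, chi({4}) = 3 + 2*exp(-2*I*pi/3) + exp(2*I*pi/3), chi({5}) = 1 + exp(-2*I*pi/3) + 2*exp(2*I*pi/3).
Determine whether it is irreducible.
Not irreducible (reducible): <chi, chi> = 10 > 1.

Explanation: <chi, chi> = (1/|G|) sum_C |C| * |chi(C)|^2 = (1/6)[1*|6|^2 + 1*|1 + 2*exp(-2*I*pi/3) + exp(2*I*pi/3)|^2 + 1*|3 + exp(-2*I*pi/3) + 2*exp(2*I*pi/3)|^2 + 1*|4|^2 + 1*|3 + 2*exp(-2*I*pi/3) + exp(2*I*pi/3)|^2 + 1*|1 + exp(-2*I*pi/3) + 2*exp(2*I*pi/3)|^2]
  = (1/6)[(36) + (1) + (3) + (16) + (3) + (1)] = 60/6 = 10.
(Exp terms are combined using exp(i*s)*conj(exp(i*t)) = exp(i*(s-t)), and sums of them are collapsed using the identity that for every m > 1 the m distinct m-th roots of unity sum to 0, e.g. 1 + exp(2*I*pi/3) + exp(-2*I*pi/3) = 0.)
A character is irreducible iff <chi, chi> = 1, so this representation is reducible.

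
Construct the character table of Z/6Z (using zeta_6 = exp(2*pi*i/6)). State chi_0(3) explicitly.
Character table of Z/6Z (irreps indexed chi_0,...,chi_5 with chi_k(m) = zeta_6^(k*m), zeta_6 = exp(2*pi*i/6)):
  irrep \ class  {0} (size 1)  {1} (size 1)    {2} (size 1)    {3} (size 1)  {4} (size 1)    {5} (size 1)  
  chi_0          1             1               1               1             1               1             
  chi_1          1             exp(I*pi/3)     exp(2*I*pi/3)   -1            exp(-2*I*pi/3)  exp(-I*pi/3)  
  chi_2          1             exp(2*I*pi/3)   exp(-2*I*pi/3)  1             exp(2*I*pi/3)   exp(-2*I*pi/3)
  chi_3          1             -1              1               -1            1               -1            
  chi_4          1             exp(-2*I*pi/3)  exp(2*I*pi/3)   1             exp(-2*I*pi/3)  exp(2*I*pi/3) 
  chi_5          1             exp(-I*pi/3)    exp(-2*I*pi/3)  -1            exp(2*I*pi/3)   exp(I*pi/3)   

Spot check: chi_0(3) = zeta_6^(0*3) = zeta_6^0 = 1.

Details: Z/6Z is abelian, so all 6 irreducible complex representations are 1-dimensional. They are given by chi_k(m) = zeta_6^(k*m) for k = 0,...,5. Row orthogonality: sum_m chi_k(m) conj(chi_l(m)) = 6 * [k = l].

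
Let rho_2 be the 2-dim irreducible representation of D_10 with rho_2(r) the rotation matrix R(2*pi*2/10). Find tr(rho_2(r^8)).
chi_{rho_2}(r^8) = 2*cos(2*pi*2*8/10) = -sqrt(5)/2 - 1/2

Working: rho_2(r^8) is rotation by angle 2*pi*2*8/10, whose trace is 2*cos(2*pi*2*8/10) = -sqrt(5)/2 - 1/2.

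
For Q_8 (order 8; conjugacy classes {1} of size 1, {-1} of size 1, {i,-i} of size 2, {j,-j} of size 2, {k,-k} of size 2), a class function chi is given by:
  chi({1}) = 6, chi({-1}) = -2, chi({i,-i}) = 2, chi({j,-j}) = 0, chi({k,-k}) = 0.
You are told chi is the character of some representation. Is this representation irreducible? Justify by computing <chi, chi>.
Not irreducible (reducible): <chi, chi> = 6 > 1.

Why: <chi, chi> = (1/|G|) sum_C |C| * |chi(C)|^2 = (1/8)[1*|6|^2 + 1*|-2|^2 + 2*|2|^2 + 2*|0|^2 + 2*|0|^2]
  = (1/8)[(36) + (4) + (8) + (0) + (0)] = 48/8 = 6.
A character is irreducible iff <chi, chi> = 1, so this representation is reducible.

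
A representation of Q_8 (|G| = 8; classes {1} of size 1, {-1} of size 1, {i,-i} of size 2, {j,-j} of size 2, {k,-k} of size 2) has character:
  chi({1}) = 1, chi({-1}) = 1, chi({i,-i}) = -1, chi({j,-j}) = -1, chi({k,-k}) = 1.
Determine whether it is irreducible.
Irreducible: <chi, chi> = 1.

Explanation: <chi, chi> = (1/|G|) sum_C |C| * |chi(C)|^2 = (1/8)[1*|1|^2 + 1*|1|^2 + 2*|-1|^2 + 2*|-1|^2 + 2*|1|^2]
  = (1/8)[(1) + (1) + (2) + (2) + (2)] = 8/8 = 1.
A character is irreducible iff <chi, chi> = 1, so this representation is irreducible.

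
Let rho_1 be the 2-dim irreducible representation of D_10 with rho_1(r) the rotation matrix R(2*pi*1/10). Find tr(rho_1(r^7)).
chi_{rho_1}(r^7) = 2*cos(2*pi*1*7/10) = 1/2 - sqrt(5)/2

Derivation: rho_1(r^7) is rotation by angle 2*pi*1*7/10, whose trace is 2*cos(2*pi*1*7/10) = 1/2 - sqrt(5)/2.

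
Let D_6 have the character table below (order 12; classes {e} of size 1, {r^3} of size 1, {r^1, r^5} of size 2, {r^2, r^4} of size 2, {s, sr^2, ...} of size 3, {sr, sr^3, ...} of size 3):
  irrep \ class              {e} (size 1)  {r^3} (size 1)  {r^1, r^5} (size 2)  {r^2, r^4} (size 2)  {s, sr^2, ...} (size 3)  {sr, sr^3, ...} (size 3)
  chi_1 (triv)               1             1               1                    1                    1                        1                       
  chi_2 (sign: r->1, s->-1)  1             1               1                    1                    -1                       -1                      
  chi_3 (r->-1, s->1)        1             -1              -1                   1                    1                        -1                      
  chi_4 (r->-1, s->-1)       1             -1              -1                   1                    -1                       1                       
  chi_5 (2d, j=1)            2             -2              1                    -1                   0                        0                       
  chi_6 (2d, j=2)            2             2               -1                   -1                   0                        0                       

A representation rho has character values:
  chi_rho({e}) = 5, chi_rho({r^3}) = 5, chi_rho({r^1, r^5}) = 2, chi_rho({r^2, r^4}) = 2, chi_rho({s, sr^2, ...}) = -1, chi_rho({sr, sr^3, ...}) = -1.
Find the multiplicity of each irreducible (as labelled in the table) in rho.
Multiplicities: chi_1: 1, chi_2: 2, chi_3: 0, chi_4: 0, chi_5: 0, chi_6: 1.

Argument: Use <chi_rho, chi> = (1/|G|) sum_C |C| * chi_rho(C) * conj(chi(C)) with |G| = 12 for each irreducible chi in the table:
  <chi_rho, chi_1> = (1/12)[1*(5)*conj(1) + 1*(5)*conj(1) + 2*(2)*conj(1) + 2*(2)*conj(1) + 3*(-1)*conj(1) + 3*(-1)*conj(1)]
      = (1/12)[(5) + (5) + (4) + (4) + (-3) + (-3)] = 12/12 = 1
  <chi_rho, chi_2> = (1/12)[1*(5)*conj(1) + 1*(5)*conj(1) + 2*(2)*conj(1) + 2*(2)*conj(1) + 3*(-1)*conj(-1) + 3*(-1)*conj(-1)]
      = (1/12)[(5) + (5) + (4) + (4) + (3) + (3)] = 24/12 = 2
  <chi_rho, chi_3> = (1/12)[1*(5)*conj(1) + 1*(5)*conj(-1) + 2*(2)*conj(-1) + 2*(2)*conj(1) + 3*(-1)*conj(1) + 3*(-1)*conj(-1)]
      = (1/12)[(5) + (-5) + (-4) + (4) + (-3) + (3)] = 0/12 = 0
  <chi_rho, chi_4> = (1/12)[1*(5)*conj(1) + 1*(5)*conj(-1) + 2*(2)*conj(-1) + 2*(2)*conj(1) + 3*(-1)*conj(-1) + 3*(-1)*conj(1)]
      = (1/12)[(5) + (-5) + (-4) + (4) + (3) + (-3)] = 0/12 = 0
  <chi_rho, chi_5> = (1/12)[1*(5)*conj(2) + 1*(5)*conj(-2) + 2*(2)*conj(1) + 2*(2)*conj(-1) + 3*(-1)*conj(0) + 3*(-1)*conj(0)]
      = (1/12)[(10) + (-10) + (4) + (-4) + (0) + (0)] = 0/12 = 0
  <chi_rho, chi_6> = (1/12)[1*(5)*conj(2) + 1*(5)*conj(2) + 2*(2)*conj(-1) + 2*(2)*conj(-1) + 3*(-1)*conj(0) + 3*(-1)*conj(0)]
      = (1/12)[(10) + (10) + (-4) + (-4) + (0) + (0)] = 12/12 = 1
Dimension check: dim(rho) = sum (mult * dim) = 1*1 + 2*1 + 0*1 + 0*1 + 0*2 + 1*2 = 5 = chi_rho(e) = 5.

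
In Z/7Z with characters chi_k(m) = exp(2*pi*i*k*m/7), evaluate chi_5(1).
chi_5(1) = zeta_7^5 = exp(-4*I*pi/7)

Justification: chi_5(1) = zeta_7^(5*1) = zeta_7^5. Since zeta_7^7 = 1, this equals zeta_7^5 = exp(2*pi*i*5/7) = exp(-4*I*pi/7).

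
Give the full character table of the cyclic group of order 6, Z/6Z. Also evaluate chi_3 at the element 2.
Character table of Z/6Z (irreps indexed chi_0,...,chi_5 with chi_k(m) = zeta_6^(k*m), zeta_6 = exp(2*pi*i/6)):
  irrep \ class  {0} (size 1)  {1} (size 1)    {2} (size 1)    {3} (size 1)  {4} (size 1)    {5} (size 1)  
  chi_0          1             1               1               1             1               1             
  chi_1          1             exp(I*pi/3)     exp(2*I*pi/3)   -1            exp(-2*I*pi/3)  exp(-I*pi/3)  
  chi_2          1             exp(2*I*pi/3)   exp(-2*I*pi/3)  1             exp(2*I*pi/3)   exp(-2*I*pi/3)
  chi_3          1             -1              1               -1            1               -1            
  chi_4          1             exp(-2*I*pi/3)  exp(2*I*pi/3)   1             exp(-2*I*pi/3)  exp(2*I*pi/3) 
  chi_5          1             exp(-I*pi/3)    exp(-2*I*pi/3)  -1            exp(2*I*pi/3)   exp(I*pi/3)   

Spot check: chi_3(2) = zeta_6^(3*2) = zeta_6^6 = 1.

Derivation: Z/6Z is abelian, so all 6 irreducible complex representations are 1-dimensional. They are given by chi_k(m) = zeta_6^(k*m) for k = 0,...,5. Row orthogonality: sum_m chi_k(m) conj(chi_l(m)) = 6 * [k = l].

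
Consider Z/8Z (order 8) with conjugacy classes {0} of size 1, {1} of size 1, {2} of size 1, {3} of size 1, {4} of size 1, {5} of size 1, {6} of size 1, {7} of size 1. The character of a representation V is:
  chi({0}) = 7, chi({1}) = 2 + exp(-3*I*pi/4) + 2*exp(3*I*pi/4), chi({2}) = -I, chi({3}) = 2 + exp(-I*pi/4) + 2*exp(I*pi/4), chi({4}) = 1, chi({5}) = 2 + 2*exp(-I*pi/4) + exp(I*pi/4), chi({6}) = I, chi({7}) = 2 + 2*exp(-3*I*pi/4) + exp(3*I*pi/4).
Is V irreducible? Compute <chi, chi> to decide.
Not irreducible (reducible): <chi, chi> = 11 > 1.

Proof sketch: <chi, chi> = (1/|G|) sum_C |C| * |chi(C)|^2 = (1/8)[1*|7|^2 + 1*|2 + exp(-3*I*pi/4) + 2*exp(3*I*pi/4)|^2 + 1*|-I|^2 + 1*|2 + exp(-I*pi/4) + 2*exp(I*pi/4)|^2 + 1*|1|^2 + 1*|2 + 2*exp(-I*pi/4) + exp(I*pi/4)|^2 + 1*|I|^2 + 1*|2 + 2*exp(-3*I*pi/4) + exp(3*I*pi/4)|^2]
  = (1/8)[(49) + (9 + 6*exp(-3*I*pi/4) + 6*exp(3*I*pi/4)) + (1) + (9 + 6*exp(-I*pi/4) + 6*exp(I*pi/4)) + (1) + (9 + 6*exp(-I*pi/4) + 6*exp(I*pi/4)) + (1) + (9 + 6*exp(-3*I*pi/4) + 6*exp(3*I*pi/4))] = 88/8 = 11.
(Exp terms are combined using exp(i*s)*conj(exp(i*t)) = exp(i*(s-t)), and sums of them are collapsed using the identity that for every m > 1 the m distinct m-th roots of unity sum to 0, e.g. 1 + exp(2*I*pi/3) + exp(-2*I*pi/3) = 0.)
A character is irreducible iff <chi, chi> = 1, so this representation is reducible.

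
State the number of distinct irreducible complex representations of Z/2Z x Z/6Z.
12

Proof sketch: The number of irreducible complex representations of a finite group equals its number of conjugacy classes. Z/2Z x Z/6Z is abelian of order 12, so every element is its own conjugacy class: 12 classes, so Z/2Z x Z/6Z (order 12) has exactly 12 irreducible complex representations.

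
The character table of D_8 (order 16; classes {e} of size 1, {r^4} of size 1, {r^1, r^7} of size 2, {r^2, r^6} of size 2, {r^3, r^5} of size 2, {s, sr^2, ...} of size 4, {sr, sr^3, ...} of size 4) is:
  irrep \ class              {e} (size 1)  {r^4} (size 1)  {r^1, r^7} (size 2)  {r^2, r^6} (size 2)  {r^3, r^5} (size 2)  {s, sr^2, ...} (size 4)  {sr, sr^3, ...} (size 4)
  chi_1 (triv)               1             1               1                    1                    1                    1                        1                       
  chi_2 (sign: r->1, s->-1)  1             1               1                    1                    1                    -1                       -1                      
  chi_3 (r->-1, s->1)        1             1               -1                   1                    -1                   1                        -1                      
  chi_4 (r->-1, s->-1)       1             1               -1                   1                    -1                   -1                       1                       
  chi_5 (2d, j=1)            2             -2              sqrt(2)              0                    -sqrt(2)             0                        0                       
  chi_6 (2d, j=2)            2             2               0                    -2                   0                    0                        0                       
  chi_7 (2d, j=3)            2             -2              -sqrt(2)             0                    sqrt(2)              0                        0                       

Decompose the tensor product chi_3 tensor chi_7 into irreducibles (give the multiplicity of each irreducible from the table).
chi_3 tensor chi_7 = chi_5 (all other irreducibles have multiplicity 0).

Justification: The character of a tensor product is the pointwise product (chi_3 * chi_7)(C) = chi_3(C) * chi_7(C):
  {e}: (1)*(2), {r^4}: (1)*(-2), {r^1, r^7}: (-1)*(-sqrt(2)), {r^2, r^6}: (1)*(0), {r^3, r^5}: (-1)*(sqrt(2)), {s, sr^2, ...}: (1)*(0), {sr, sr^3, ...}: (-1)*(0)
so (chi_3 * chi_7) takes values
  {e} -> 2, {r^4} -> -2, {r^1, r^7} -> sqrt(2), {r^2, r^6} -> 0, {r^3, r^5} -> -sqrt(2), {s, sr^2, ...} -> 0, {sr, sr^3, ...} -> 0.
Now take the inner product of this character with each irreducible chi from the table, <chi_3*chi_7, chi> = (1/16) sum_C |C| (chi_3*chi_7)(C) conj(chi(C)):
  <chi_3*chi_7, chi_1> = (1/16)[1*(2)*conj(1) + 1*(-2)*conj(1) + 2*(sqrt(2))*conj(1) + 2*(0)*conj(1) + 2*(-sqrt(2))*conj(1) + 4*(0)*conj(1) + 4*(0)*conj(1)]
      = (1/16)[(2) + (-2) + (2*sqrt(2)) + (0) + (-2*sqrt(2)) + (0) + (0)] = 0/16 = 0
  <chi_3*chi_7, chi_2> = (1/16)[1*(2)*conj(1) + 1*(-2)*conj(1) + 2*(sqrt(2))*conj(1) + 2*(0)*conj(1) + 2*(-sqrt(2))*conj(1) + 4*(0)*conj(-1) + 4*(0)*conj(-1)]
      = (1/16)[(2) + (-2) + (2*sqrt(2)) + (0) + (-2*sqrt(2)) + (0) + (0)] = 0/16 = 0
  <chi_3*chi_7, chi_3> = (1/16)[1*(2)*conj(1) + 1*(-2)*conj(1) + 2*(sqrt(2))*conj(-1) + 2*(0)*conj(1) + 2*(-sqrt(2))*conj(-1) + 4*(0)*conj(1) + 4*(0)*conj(-1)]
      = (1/16)[(2) + (-2) + (-2*sqrt(2)) + (0) + (2*sqrt(2)) + (0) + (0)] = 0/16 = 0
  <chi_3*chi_7, chi_4> = (1/16)[1*(2)*conj(1) + 1*(-2)*conj(1) + 2*(sqrt(2))*conj(-1) + 2*(0)*conj(1) + 2*(-sqrt(2))*conj(-1) + 4*(0)*conj(-1) + 4*(0)*conj(1)]
      = (1/16)[(2) + (-2) + (-2*sqrt(2)) + (0) + (2*sqrt(2)) + (0) + (0)] = 0/16 = 0
  <chi_3*chi_7, chi_5> = (1/16)[1*(2)*conj(2) + 1*(-2)*conj(-2) + 2*(sqrt(2))*conj(sqrt(2)) + 2*(0)*conj(0) + 2*(-sqrt(2))*conj(-sqrt(2)) + 4*(0)*conj(0) + 4*(0)*conj(0)]
      = (1/16)[(4) + (4) + (4) + (0) + (4) + (0) + (0)] = 16/16 = 1
  <chi_3*chi_7, chi_6> = (1/16)[1*(2)*conj(2) + 1*(-2)*conj(2) + 2*(sqrt(2))*conj(0) + 2*(0)*conj(-2) + 2*(-sqrt(2))*conj(0) + 4*(0)*conj(0) + 4*(0)*conj(0)]
      = (1/16)[(4) + (-4) + (0) + (0) + (0) + (0) + (0)] = 0/16 = 0
  <chi_3*chi_7, chi_7> = (1/16)[1*(2)*conj(2) + 1*(-2)*conj(-2) + 2*(sqrt(2))*conj(-sqrt(2)) + 2*(0)*conj(0) + 2*(-sqrt(2))*conj(sqrt(2)) + 4*(0)*conj(0) + 4*(0)*conj(0)]
      = (1/16)[(4) + (4) + (-4) + (0) + (-4) + (0) + (0)] = 0/16 = 0
Hence the multiplicities are chi_5: 1. Dimension check: dim(chi_3)*dim(chi_7) = 1*2 = 2 and sum (mult * dim) = 1*2 = 2.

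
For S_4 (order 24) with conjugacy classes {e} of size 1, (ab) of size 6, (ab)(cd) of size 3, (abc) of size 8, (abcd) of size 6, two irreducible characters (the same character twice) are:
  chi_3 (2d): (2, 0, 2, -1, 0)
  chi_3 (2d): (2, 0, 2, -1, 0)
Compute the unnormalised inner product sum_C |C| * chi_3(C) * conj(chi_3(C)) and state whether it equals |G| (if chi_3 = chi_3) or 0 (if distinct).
Sum = 24 = |G| = 24; so <chi_3, chi_3> = 1 (norm-1 confirms irreducibility).

Why: Compute term by term over conjugacy classes (|C| * chi_3(C) * conj(chi_3(C))):
  1*(2)*conj(2) + 6*(0)*conj(0) + 3*(2)*conj(2) + 8*(-1)*conj(-1) + 6*(0)*conj(0)
  = (4) + (0) + (12) + (8) + (0)
  = 24.
Dividing by |G| = 24 gives 24/24 = 1, matching the row-orthogonality relation <chi_3, chi_3> = [chi_3 = chi_3].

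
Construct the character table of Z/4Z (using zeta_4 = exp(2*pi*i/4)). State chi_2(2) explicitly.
Character table of Z/4Z (irreps indexed chi_0,...,chi_3 with chi_k(m) = zeta_4^(k*m), zeta_4 = exp(2*pi*i/4)):
  irrep \ class  {0} (size 1)  {1} (size 1)  {2} (size 1)  {3} (size 1)
  chi_0          1             1             1             1           
  chi_1          1             I             -1            -I          
  chi_2          1             -1            1             -1          
  chi_3          1             -I            -1            I           

Spot check: chi_2(2) = zeta_4^(2*2) = zeta_4^4 = 1.

Proof sketch: Z/4Z is abelian, so all 4 irreducible complex representations are 1-dimensional. They are given by chi_k(m) = zeta_4^(k*m) for k = 0,...,3. Row orthogonality: sum_m chi_k(m) conj(chi_l(m)) = 4 * [k = l].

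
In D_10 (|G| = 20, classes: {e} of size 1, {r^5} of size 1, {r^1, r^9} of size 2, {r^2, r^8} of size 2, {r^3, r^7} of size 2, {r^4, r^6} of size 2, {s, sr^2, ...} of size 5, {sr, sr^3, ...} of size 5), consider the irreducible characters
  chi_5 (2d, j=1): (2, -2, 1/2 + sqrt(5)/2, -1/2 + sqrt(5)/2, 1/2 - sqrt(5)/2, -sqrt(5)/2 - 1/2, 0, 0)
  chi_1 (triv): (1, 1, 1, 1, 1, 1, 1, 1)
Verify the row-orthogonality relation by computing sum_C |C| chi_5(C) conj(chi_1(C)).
Sum = 0; so <chi_5, chi_1> = 0 (distinct irreducibles are orthogonal).

Solution. Compute term by term over conjugacy classes (|C| * chi_5(C) * conj(chi_1(C))):
  1*(2)*conj(1) + 1*(-2)*conj(1) + 2*(1/2 + sqrt(5)/2)*conj(1) + 2*(-1/2 + sqrt(5)/2)*conj(1) + 2*(1/2 - sqrt(5)/2)*conj(1) + 2*(-sqrt(5)/2 - 1/2)*conj(1) + 5*(0)*conj(1) + 5*(0)*conj(1)
  = (2) + (-2) + (1 + sqrt(5)) + (-1 + sqrt(5)) + (1 - sqrt(5)) + (-sqrt(5) - 1) + (0) + (0)
  = 0.
Dividing by |G| = 20 gives 0/20 = 0, matching the row-orthogonality relation <chi_5, chi_1> = [chi_5 = chi_1].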